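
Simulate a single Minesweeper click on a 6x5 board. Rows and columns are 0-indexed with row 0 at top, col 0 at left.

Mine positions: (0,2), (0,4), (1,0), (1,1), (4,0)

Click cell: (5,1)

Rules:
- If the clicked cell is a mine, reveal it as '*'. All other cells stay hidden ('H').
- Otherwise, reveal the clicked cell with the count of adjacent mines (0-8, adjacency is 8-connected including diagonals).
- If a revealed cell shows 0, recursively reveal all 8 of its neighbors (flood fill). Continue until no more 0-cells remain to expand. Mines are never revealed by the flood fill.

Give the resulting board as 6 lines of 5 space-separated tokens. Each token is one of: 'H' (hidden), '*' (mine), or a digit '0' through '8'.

H H H H H
H H H H H
H H H H H
H H H H H
H H H H H
H 1 H H H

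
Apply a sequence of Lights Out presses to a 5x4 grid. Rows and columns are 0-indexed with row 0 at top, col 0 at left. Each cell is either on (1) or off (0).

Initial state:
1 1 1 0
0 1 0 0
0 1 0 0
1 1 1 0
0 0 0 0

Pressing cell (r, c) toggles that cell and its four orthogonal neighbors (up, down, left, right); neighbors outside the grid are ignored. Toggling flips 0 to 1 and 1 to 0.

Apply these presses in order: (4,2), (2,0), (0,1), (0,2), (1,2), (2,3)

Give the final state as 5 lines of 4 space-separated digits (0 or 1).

Answer: 0 1 0 1
1 1 0 0
1 0 0 1
0 1 0 1
0 1 1 1

Derivation:
After press 1 at (4,2):
1 1 1 0
0 1 0 0
0 1 0 0
1 1 0 0
0 1 1 1

After press 2 at (2,0):
1 1 1 0
1 1 0 0
1 0 0 0
0 1 0 0
0 1 1 1

After press 3 at (0,1):
0 0 0 0
1 0 0 0
1 0 0 0
0 1 0 0
0 1 1 1

After press 4 at (0,2):
0 1 1 1
1 0 1 0
1 0 0 0
0 1 0 0
0 1 1 1

After press 5 at (1,2):
0 1 0 1
1 1 0 1
1 0 1 0
0 1 0 0
0 1 1 1

After press 6 at (2,3):
0 1 0 1
1 1 0 0
1 0 0 1
0 1 0 1
0 1 1 1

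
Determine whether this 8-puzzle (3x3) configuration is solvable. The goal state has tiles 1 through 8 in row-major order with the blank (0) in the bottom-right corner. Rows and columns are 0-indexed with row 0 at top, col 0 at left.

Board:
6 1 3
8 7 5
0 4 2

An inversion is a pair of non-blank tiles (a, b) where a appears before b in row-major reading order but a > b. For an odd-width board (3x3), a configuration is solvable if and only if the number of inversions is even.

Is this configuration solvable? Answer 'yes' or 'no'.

Inversions (pairs i<j in row-major order where tile[i] > tile[j] > 0): 16
16 is even, so the puzzle is solvable.

Answer: yes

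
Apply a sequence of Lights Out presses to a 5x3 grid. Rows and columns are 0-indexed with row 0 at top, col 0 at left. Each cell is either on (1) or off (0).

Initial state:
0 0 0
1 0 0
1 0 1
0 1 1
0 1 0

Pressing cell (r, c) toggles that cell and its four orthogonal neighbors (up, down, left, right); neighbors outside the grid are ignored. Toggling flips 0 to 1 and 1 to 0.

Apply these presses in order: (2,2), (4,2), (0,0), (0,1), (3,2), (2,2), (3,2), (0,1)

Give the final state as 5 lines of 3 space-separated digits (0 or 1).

After press 1 at (2,2):
0 0 0
1 0 1
1 1 0
0 1 0
0 1 0

After press 2 at (4,2):
0 0 0
1 0 1
1 1 0
0 1 1
0 0 1

After press 3 at (0,0):
1 1 0
0 0 1
1 1 0
0 1 1
0 0 1

After press 4 at (0,1):
0 0 1
0 1 1
1 1 0
0 1 1
0 0 1

After press 5 at (3,2):
0 0 1
0 1 1
1 1 1
0 0 0
0 0 0

After press 6 at (2,2):
0 0 1
0 1 0
1 0 0
0 0 1
0 0 0

After press 7 at (3,2):
0 0 1
0 1 0
1 0 1
0 1 0
0 0 1

After press 8 at (0,1):
1 1 0
0 0 0
1 0 1
0 1 0
0 0 1

Answer: 1 1 0
0 0 0
1 0 1
0 1 0
0 0 1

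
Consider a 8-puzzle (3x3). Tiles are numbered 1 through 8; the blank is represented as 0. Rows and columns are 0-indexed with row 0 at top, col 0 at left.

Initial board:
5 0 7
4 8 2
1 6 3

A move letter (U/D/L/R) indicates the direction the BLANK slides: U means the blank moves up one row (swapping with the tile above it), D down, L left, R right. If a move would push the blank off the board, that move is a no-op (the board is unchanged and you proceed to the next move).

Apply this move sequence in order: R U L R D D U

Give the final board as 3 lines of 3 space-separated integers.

Answer: 5 7 2
4 8 0
1 6 3

Derivation:
After move 1 (R):
5 7 0
4 8 2
1 6 3

After move 2 (U):
5 7 0
4 8 2
1 6 3

After move 3 (L):
5 0 7
4 8 2
1 6 3

After move 4 (R):
5 7 0
4 8 2
1 6 3

After move 5 (D):
5 7 2
4 8 0
1 6 3

After move 6 (D):
5 7 2
4 8 3
1 6 0

After move 7 (U):
5 7 2
4 8 0
1 6 3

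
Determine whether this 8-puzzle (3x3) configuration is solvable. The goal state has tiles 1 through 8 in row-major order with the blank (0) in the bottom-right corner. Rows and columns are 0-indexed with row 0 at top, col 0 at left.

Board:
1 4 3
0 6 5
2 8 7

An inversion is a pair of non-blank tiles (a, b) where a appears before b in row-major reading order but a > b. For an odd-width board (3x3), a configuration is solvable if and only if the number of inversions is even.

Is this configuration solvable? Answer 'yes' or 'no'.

Inversions (pairs i<j in row-major order where tile[i] > tile[j] > 0): 7
7 is odd, so the puzzle is not solvable.

Answer: no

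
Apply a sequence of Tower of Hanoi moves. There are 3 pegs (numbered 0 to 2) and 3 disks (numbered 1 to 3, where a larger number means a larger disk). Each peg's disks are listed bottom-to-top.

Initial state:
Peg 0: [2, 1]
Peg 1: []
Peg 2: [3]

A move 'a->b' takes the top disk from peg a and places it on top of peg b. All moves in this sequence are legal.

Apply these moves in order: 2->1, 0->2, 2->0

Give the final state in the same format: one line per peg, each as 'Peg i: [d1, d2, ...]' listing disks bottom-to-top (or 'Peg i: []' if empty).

Answer: Peg 0: [2, 1]
Peg 1: [3]
Peg 2: []

Derivation:
After move 1 (2->1):
Peg 0: [2, 1]
Peg 1: [3]
Peg 2: []

After move 2 (0->2):
Peg 0: [2]
Peg 1: [3]
Peg 2: [1]

After move 3 (2->0):
Peg 0: [2, 1]
Peg 1: [3]
Peg 2: []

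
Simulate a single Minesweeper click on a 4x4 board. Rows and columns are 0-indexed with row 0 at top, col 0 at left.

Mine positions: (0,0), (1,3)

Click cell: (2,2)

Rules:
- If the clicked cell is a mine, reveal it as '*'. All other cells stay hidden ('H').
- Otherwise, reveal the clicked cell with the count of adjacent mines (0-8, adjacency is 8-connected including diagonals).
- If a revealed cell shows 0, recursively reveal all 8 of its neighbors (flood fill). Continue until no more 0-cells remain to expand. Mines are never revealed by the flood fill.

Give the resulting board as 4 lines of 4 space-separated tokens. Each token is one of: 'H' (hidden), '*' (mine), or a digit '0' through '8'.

H H H H
H H H H
H H 1 H
H H H H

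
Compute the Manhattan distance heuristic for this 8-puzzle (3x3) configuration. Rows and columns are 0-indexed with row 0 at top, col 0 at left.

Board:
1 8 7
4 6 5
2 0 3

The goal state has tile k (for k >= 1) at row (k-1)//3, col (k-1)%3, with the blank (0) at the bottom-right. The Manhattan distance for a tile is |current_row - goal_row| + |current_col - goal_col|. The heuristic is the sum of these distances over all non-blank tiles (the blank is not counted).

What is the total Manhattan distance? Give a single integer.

Answer: 13

Derivation:
Tile 1: (0,0)->(0,0) = 0
Tile 8: (0,1)->(2,1) = 2
Tile 7: (0,2)->(2,0) = 4
Tile 4: (1,0)->(1,0) = 0
Tile 6: (1,1)->(1,2) = 1
Tile 5: (1,2)->(1,1) = 1
Tile 2: (2,0)->(0,1) = 3
Tile 3: (2,2)->(0,2) = 2
Sum: 0 + 2 + 4 + 0 + 1 + 1 + 3 + 2 = 13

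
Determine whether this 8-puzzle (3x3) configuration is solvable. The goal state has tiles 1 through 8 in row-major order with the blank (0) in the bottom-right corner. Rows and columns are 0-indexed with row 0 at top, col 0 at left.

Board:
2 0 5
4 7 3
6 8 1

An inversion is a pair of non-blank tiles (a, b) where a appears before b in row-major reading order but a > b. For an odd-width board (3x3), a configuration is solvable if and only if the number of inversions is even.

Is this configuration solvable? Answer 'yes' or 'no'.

Answer: yes

Derivation:
Inversions (pairs i<j in row-major order where tile[i] > tile[j] > 0): 12
12 is even, so the puzzle is solvable.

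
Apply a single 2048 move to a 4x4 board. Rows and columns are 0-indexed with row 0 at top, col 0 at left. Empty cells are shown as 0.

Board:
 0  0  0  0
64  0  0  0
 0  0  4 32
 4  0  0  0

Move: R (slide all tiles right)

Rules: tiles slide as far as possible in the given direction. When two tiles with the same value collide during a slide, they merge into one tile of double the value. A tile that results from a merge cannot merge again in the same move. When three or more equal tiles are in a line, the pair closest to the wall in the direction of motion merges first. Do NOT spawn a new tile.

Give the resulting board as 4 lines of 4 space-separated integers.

Answer:  0  0  0  0
 0  0  0 64
 0  0  4 32
 0  0  0  4

Derivation:
Slide right:
row 0: [0, 0, 0, 0] -> [0, 0, 0, 0]
row 1: [64, 0, 0, 0] -> [0, 0, 0, 64]
row 2: [0, 0, 4, 32] -> [0, 0, 4, 32]
row 3: [4, 0, 0, 0] -> [0, 0, 0, 4]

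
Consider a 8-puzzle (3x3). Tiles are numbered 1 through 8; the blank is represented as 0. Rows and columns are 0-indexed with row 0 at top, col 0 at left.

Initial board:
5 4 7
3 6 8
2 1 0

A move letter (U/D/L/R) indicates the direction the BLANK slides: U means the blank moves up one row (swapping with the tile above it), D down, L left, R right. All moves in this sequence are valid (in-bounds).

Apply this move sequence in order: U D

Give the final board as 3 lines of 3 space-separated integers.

After move 1 (U):
5 4 7
3 6 0
2 1 8

After move 2 (D):
5 4 7
3 6 8
2 1 0

Answer: 5 4 7
3 6 8
2 1 0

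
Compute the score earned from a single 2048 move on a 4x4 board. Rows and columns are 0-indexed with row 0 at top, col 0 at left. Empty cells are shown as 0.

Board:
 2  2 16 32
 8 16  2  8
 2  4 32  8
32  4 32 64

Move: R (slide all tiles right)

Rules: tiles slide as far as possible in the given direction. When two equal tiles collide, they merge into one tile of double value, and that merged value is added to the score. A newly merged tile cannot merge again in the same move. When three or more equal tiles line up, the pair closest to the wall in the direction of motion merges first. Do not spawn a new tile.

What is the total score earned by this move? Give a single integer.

Answer: 4

Derivation:
Slide right:
row 0: [2, 2, 16, 32] -> [0, 4, 16, 32]  score +4 (running 4)
row 1: [8, 16, 2, 8] -> [8, 16, 2, 8]  score +0 (running 4)
row 2: [2, 4, 32, 8] -> [2, 4, 32, 8]  score +0 (running 4)
row 3: [32, 4, 32, 64] -> [32, 4, 32, 64]  score +0 (running 4)
Board after move:
 0  4 16 32
 8 16  2  8
 2  4 32  8
32  4 32 64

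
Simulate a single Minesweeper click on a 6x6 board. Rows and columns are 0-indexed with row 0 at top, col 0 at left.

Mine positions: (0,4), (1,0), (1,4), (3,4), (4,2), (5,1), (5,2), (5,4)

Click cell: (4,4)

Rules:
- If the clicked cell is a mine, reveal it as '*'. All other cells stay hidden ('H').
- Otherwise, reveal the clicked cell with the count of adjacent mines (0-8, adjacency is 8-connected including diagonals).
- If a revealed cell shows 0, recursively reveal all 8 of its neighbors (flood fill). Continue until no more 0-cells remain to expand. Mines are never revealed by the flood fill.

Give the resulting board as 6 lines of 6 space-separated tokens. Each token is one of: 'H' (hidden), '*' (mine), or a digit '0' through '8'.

H H H H H H
H H H H H H
H H H H H H
H H H H H H
H H H H 2 H
H H H H H H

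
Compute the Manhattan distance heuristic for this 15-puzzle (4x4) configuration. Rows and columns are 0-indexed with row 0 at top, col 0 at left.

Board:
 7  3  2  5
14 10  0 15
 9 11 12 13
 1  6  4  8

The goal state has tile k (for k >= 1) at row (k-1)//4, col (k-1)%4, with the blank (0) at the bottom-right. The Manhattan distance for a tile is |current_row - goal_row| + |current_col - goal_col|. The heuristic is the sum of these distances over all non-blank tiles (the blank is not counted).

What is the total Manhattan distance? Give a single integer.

Answer: 33

Derivation:
Tile 7: at (0,0), goal (1,2), distance |0-1|+|0-2| = 3
Tile 3: at (0,1), goal (0,2), distance |0-0|+|1-2| = 1
Tile 2: at (0,2), goal (0,1), distance |0-0|+|2-1| = 1
Tile 5: at (0,3), goal (1,0), distance |0-1|+|3-0| = 4
Tile 14: at (1,0), goal (3,1), distance |1-3|+|0-1| = 3
Tile 10: at (1,1), goal (2,1), distance |1-2|+|1-1| = 1
Tile 15: at (1,3), goal (3,2), distance |1-3|+|3-2| = 3
Tile 9: at (2,0), goal (2,0), distance |2-2|+|0-0| = 0
Tile 11: at (2,1), goal (2,2), distance |2-2|+|1-2| = 1
Tile 12: at (2,2), goal (2,3), distance |2-2|+|2-3| = 1
Tile 13: at (2,3), goal (3,0), distance |2-3|+|3-0| = 4
Tile 1: at (3,0), goal (0,0), distance |3-0|+|0-0| = 3
Tile 6: at (3,1), goal (1,1), distance |3-1|+|1-1| = 2
Tile 4: at (3,2), goal (0,3), distance |3-0|+|2-3| = 4
Tile 8: at (3,3), goal (1,3), distance |3-1|+|3-3| = 2
Sum: 3 + 1 + 1 + 4 + 3 + 1 + 3 + 0 + 1 + 1 + 4 + 3 + 2 + 4 + 2 = 33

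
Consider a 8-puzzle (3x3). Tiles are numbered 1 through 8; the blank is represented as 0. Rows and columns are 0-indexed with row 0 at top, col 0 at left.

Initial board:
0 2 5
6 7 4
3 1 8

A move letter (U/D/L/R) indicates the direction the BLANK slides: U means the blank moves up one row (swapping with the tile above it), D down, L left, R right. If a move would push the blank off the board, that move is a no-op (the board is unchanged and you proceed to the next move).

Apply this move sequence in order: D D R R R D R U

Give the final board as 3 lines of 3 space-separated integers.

After move 1 (D):
6 2 5
0 7 4
3 1 8

After move 2 (D):
6 2 5
3 7 4
0 1 8

After move 3 (R):
6 2 5
3 7 4
1 0 8

After move 4 (R):
6 2 5
3 7 4
1 8 0

After move 5 (R):
6 2 5
3 7 4
1 8 0

After move 6 (D):
6 2 5
3 7 4
1 8 0

After move 7 (R):
6 2 5
3 7 4
1 8 0

After move 8 (U):
6 2 5
3 7 0
1 8 4

Answer: 6 2 5
3 7 0
1 8 4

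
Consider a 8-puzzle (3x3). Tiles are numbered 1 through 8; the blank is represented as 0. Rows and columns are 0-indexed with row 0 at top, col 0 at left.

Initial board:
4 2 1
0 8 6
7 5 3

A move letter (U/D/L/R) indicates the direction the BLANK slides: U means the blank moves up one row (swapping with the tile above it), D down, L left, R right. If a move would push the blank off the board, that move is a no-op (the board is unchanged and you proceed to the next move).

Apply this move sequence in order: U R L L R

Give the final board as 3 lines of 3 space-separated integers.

Answer: 2 0 1
4 8 6
7 5 3

Derivation:
After move 1 (U):
0 2 1
4 8 6
7 5 3

After move 2 (R):
2 0 1
4 8 6
7 5 3

After move 3 (L):
0 2 1
4 8 6
7 5 3

After move 4 (L):
0 2 1
4 8 6
7 5 3

After move 5 (R):
2 0 1
4 8 6
7 5 3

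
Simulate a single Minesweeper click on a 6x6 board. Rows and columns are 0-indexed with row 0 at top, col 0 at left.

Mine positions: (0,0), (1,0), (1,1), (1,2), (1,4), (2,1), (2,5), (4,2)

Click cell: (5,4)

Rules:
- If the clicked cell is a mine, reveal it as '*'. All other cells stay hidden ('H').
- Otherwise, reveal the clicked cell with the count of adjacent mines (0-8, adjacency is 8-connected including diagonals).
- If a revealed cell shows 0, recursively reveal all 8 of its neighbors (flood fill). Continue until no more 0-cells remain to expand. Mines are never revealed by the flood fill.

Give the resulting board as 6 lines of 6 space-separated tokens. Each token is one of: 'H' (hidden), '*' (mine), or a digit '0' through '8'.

H H H H H H
H H H H H H
H H H H H H
H H H 1 1 1
H H H 1 0 0
H H H 1 0 0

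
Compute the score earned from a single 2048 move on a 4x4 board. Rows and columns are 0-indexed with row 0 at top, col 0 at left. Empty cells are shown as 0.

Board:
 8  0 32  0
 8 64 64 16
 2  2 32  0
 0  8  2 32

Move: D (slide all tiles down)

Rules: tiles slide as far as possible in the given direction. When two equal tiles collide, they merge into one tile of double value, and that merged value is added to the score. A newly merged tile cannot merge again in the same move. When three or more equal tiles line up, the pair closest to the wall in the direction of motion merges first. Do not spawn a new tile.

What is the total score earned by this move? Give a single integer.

Answer: 16

Derivation:
Slide down:
col 0: [8, 8, 2, 0] -> [0, 0, 16, 2]  score +16 (running 16)
col 1: [0, 64, 2, 8] -> [0, 64, 2, 8]  score +0 (running 16)
col 2: [32, 64, 32, 2] -> [32, 64, 32, 2]  score +0 (running 16)
col 3: [0, 16, 0, 32] -> [0, 0, 16, 32]  score +0 (running 16)
Board after move:
 0  0 32  0
 0 64 64  0
16  2 32 16
 2  8  2 32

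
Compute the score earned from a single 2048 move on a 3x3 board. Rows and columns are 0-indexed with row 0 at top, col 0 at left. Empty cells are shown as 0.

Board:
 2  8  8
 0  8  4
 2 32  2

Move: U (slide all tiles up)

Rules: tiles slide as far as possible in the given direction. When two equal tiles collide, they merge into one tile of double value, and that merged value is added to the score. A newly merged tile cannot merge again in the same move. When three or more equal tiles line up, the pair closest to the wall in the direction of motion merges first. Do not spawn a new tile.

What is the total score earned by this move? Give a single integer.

Answer: 20

Derivation:
Slide up:
col 0: [2, 0, 2] -> [4, 0, 0]  score +4 (running 4)
col 1: [8, 8, 32] -> [16, 32, 0]  score +16 (running 20)
col 2: [8, 4, 2] -> [8, 4, 2]  score +0 (running 20)
Board after move:
 4 16  8
 0 32  4
 0  0  2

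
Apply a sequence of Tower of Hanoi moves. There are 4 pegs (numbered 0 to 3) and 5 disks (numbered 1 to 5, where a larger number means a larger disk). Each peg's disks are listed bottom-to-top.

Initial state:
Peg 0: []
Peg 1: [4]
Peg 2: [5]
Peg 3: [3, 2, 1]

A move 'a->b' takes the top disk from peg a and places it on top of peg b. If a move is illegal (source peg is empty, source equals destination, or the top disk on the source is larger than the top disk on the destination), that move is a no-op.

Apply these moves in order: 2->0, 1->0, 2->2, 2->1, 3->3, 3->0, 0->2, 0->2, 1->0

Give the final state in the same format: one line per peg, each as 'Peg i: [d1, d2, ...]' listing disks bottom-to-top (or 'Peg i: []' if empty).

Answer: Peg 0: [5, 4]
Peg 1: []
Peg 2: [1]
Peg 3: [3, 2]

Derivation:
After move 1 (2->0):
Peg 0: [5]
Peg 1: [4]
Peg 2: []
Peg 3: [3, 2, 1]

After move 2 (1->0):
Peg 0: [5, 4]
Peg 1: []
Peg 2: []
Peg 3: [3, 2, 1]

After move 3 (2->2):
Peg 0: [5, 4]
Peg 1: []
Peg 2: []
Peg 3: [3, 2, 1]

After move 4 (2->1):
Peg 0: [5, 4]
Peg 1: []
Peg 2: []
Peg 3: [3, 2, 1]

After move 5 (3->3):
Peg 0: [5, 4]
Peg 1: []
Peg 2: []
Peg 3: [3, 2, 1]

After move 6 (3->0):
Peg 0: [5, 4, 1]
Peg 1: []
Peg 2: []
Peg 3: [3, 2]

After move 7 (0->2):
Peg 0: [5, 4]
Peg 1: []
Peg 2: [1]
Peg 3: [3, 2]

After move 8 (0->2):
Peg 0: [5, 4]
Peg 1: []
Peg 2: [1]
Peg 3: [3, 2]

After move 9 (1->0):
Peg 0: [5, 4]
Peg 1: []
Peg 2: [1]
Peg 3: [3, 2]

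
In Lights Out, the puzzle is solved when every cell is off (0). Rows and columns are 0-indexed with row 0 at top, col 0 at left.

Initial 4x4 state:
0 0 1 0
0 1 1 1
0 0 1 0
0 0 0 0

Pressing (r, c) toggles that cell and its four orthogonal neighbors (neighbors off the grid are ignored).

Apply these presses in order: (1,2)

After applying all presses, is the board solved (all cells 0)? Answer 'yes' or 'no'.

After press 1 at (1,2):
0 0 0 0
0 0 0 0
0 0 0 0
0 0 0 0

Lights still on: 0

Answer: yes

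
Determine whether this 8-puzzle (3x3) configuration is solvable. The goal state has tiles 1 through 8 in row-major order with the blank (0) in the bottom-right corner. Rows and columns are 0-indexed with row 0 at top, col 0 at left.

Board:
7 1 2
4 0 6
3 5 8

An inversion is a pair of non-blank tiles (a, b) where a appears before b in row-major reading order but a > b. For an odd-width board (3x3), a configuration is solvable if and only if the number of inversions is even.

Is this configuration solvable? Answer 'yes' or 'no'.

Answer: no

Derivation:
Inversions (pairs i<j in row-major order where tile[i] > tile[j] > 0): 9
9 is odd, so the puzzle is not solvable.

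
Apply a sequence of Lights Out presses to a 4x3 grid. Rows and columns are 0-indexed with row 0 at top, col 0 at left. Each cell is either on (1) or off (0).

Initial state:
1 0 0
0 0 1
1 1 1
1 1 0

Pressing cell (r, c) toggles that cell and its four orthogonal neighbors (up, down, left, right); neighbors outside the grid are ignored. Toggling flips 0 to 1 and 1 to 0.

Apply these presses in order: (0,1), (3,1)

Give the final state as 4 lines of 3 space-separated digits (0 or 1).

After press 1 at (0,1):
0 1 1
0 1 1
1 1 1
1 1 0

After press 2 at (3,1):
0 1 1
0 1 1
1 0 1
0 0 1

Answer: 0 1 1
0 1 1
1 0 1
0 0 1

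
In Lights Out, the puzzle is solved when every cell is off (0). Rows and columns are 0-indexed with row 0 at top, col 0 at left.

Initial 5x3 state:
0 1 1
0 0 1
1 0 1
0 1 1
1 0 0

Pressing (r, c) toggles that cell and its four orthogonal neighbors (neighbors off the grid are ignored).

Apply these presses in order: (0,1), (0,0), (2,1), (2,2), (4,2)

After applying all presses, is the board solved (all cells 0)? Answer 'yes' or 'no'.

Answer: no

Derivation:
After press 1 at (0,1):
1 0 0
0 1 1
1 0 1
0 1 1
1 0 0

After press 2 at (0,0):
0 1 0
1 1 1
1 0 1
0 1 1
1 0 0

After press 3 at (2,1):
0 1 0
1 0 1
0 1 0
0 0 1
1 0 0

After press 4 at (2,2):
0 1 0
1 0 0
0 0 1
0 0 0
1 0 0

After press 5 at (4,2):
0 1 0
1 0 0
0 0 1
0 0 1
1 1 1

Lights still on: 7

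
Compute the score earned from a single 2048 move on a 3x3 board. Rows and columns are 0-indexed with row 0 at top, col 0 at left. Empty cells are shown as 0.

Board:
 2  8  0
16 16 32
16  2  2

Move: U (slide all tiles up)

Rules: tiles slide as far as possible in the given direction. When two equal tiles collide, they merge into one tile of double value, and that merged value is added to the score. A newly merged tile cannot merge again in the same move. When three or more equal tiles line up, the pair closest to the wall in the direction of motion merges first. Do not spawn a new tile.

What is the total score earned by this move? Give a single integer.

Slide up:
col 0: [2, 16, 16] -> [2, 32, 0]  score +32 (running 32)
col 1: [8, 16, 2] -> [8, 16, 2]  score +0 (running 32)
col 2: [0, 32, 2] -> [32, 2, 0]  score +0 (running 32)
Board after move:
 2  8 32
32 16  2
 0  2  0

Answer: 32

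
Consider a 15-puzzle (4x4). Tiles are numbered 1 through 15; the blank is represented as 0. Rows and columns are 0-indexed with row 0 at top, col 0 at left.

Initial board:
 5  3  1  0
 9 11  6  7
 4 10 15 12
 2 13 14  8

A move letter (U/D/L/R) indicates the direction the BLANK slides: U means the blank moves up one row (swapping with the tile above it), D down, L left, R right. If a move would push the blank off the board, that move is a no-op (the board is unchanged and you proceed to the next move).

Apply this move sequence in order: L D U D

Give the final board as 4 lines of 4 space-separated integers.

After move 1 (L):
 5  3  0  1
 9 11  6  7
 4 10 15 12
 2 13 14  8

After move 2 (D):
 5  3  6  1
 9 11  0  7
 4 10 15 12
 2 13 14  8

After move 3 (U):
 5  3  0  1
 9 11  6  7
 4 10 15 12
 2 13 14  8

After move 4 (D):
 5  3  6  1
 9 11  0  7
 4 10 15 12
 2 13 14  8

Answer:  5  3  6  1
 9 11  0  7
 4 10 15 12
 2 13 14  8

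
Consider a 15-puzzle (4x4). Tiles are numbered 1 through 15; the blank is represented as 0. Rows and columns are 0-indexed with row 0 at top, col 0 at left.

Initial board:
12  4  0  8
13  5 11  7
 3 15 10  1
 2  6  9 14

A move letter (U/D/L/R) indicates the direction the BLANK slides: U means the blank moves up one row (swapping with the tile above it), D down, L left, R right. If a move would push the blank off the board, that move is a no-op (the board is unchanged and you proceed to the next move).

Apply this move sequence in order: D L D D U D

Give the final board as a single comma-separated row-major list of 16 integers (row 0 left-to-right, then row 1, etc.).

After move 1 (D):
12  4 11  8
13  5  0  7
 3 15 10  1
 2  6  9 14

After move 2 (L):
12  4 11  8
13  0  5  7
 3 15 10  1
 2  6  9 14

After move 3 (D):
12  4 11  8
13 15  5  7
 3  0 10  1
 2  6  9 14

After move 4 (D):
12  4 11  8
13 15  5  7
 3  6 10  1
 2  0  9 14

After move 5 (U):
12  4 11  8
13 15  5  7
 3  0 10  1
 2  6  9 14

After move 6 (D):
12  4 11  8
13 15  5  7
 3  6 10  1
 2  0  9 14

Answer: 12, 4, 11, 8, 13, 15, 5, 7, 3, 6, 10, 1, 2, 0, 9, 14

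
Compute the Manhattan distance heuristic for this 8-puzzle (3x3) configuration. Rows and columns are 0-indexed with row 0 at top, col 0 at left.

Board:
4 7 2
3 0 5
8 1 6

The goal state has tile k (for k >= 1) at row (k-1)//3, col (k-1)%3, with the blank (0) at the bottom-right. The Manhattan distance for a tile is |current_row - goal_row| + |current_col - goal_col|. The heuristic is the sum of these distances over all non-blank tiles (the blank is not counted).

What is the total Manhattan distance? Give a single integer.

Tile 4: at (0,0), goal (1,0), distance |0-1|+|0-0| = 1
Tile 7: at (0,1), goal (2,0), distance |0-2|+|1-0| = 3
Tile 2: at (0,2), goal (0,1), distance |0-0|+|2-1| = 1
Tile 3: at (1,0), goal (0,2), distance |1-0|+|0-2| = 3
Tile 5: at (1,2), goal (1,1), distance |1-1|+|2-1| = 1
Tile 8: at (2,0), goal (2,1), distance |2-2|+|0-1| = 1
Tile 1: at (2,1), goal (0,0), distance |2-0|+|1-0| = 3
Tile 6: at (2,2), goal (1,2), distance |2-1|+|2-2| = 1
Sum: 1 + 3 + 1 + 3 + 1 + 1 + 3 + 1 = 14

Answer: 14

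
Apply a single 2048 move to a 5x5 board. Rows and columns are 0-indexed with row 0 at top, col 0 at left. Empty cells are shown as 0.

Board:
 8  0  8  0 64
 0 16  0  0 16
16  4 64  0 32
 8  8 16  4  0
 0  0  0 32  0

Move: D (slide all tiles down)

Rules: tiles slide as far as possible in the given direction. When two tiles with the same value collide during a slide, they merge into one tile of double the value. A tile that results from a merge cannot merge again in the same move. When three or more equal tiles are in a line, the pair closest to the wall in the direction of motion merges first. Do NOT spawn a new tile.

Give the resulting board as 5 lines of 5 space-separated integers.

Answer:  0  0  0  0  0
 0  0  0  0  0
 8 16  8  0 64
16  4 64  4 16
 8  8 16 32 32

Derivation:
Slide down:
col 0: [8, 0, 16, 8, 0] -> [0, 0, 8, 16, 8]
col 1: [0, 16, 4, 8, 0] -> [0, 0, 16, 4, 8]
col 2: [8, 0, 64, 16, 0] -> [0, 0, 8, 64, 16]
col 3: [0, 0, 0, 4, 32] -> [0, 0, 0, 4, 32]
col 4: [64, 16, 32, 0, 0] -> [0, 0, 64, 16, 32]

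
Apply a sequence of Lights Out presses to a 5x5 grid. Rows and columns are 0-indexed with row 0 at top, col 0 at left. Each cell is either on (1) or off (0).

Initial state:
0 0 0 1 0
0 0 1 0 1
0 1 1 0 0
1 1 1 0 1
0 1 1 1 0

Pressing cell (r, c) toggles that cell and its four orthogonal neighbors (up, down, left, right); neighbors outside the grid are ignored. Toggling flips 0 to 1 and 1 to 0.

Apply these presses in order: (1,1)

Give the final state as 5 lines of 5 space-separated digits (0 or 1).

Answer: 0 1 0 1 0
1 1 0 0 1
0 0 1 0 0
1 1 1 0 1
0 1 1 1 0

Derivation:
After press 1 at (1,1):
0 1 0 1 0
1 1 0 0 1
0 0 1 0 0
1 1 1 0 1
0 1 1 1 0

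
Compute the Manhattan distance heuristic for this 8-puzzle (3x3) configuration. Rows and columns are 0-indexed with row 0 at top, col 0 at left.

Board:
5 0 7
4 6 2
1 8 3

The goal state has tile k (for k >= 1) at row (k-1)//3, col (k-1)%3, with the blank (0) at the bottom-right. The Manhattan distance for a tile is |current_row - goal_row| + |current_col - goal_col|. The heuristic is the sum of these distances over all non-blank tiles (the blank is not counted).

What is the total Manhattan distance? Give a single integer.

Tile 5: at (0,0), goal (1,1), distance |0-1|+|0-1| = 2
Tile 7: at (0,2), goal (2,0), distance |0-2|+|2-0| = 4
Tile 4: at (1,0), goal (1,0), distance |1-1|+|0-0| = 0
Tile 6: at (1,1), goal (1,2), distance |1-1|+|1-2| = 1
Tile 2: at (1,2), goal (0,1), distance |1-0|+|2-1| = 2
Tile 1: at (2,0), goal (0,0), distance |2-0|+|0-0| = 2
Tile 8: at (2,1), goal (2,1), distance |2-2|+|1-1| = 0
Tile 3: at (2,2), goal (0,2), distance |2-0|+|2-2| = 2
Sum: 2 + 4 + 0 + 1 + 2 + 2 + 0 + 2 = 13

Answer: 13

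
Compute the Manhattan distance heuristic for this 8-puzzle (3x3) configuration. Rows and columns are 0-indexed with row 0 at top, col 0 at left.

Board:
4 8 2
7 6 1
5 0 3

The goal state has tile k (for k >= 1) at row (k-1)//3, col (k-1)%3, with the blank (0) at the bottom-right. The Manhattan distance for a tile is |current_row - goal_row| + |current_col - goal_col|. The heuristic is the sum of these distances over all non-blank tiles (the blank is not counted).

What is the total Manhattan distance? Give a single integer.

Tile 4: at (0,0), goal (1,0), distance |0-1|+|0-0| = 1
Tile 8: at (0,1), goal (2,1), distance |0-2|+|1-1| = 2
Tile 2: at (0,2), goal (0,1), distance |0-0|+|2-1| = 1
Tile 7: at (1,0), goal (2,0), distance |1-2|+|0-0| = 1
Tile 6: at (1,1), goal (1,2), distance |1-1|+|1-2| = 1
Tile 1: at (1,2), goal (0,0), distance |1-0|+|2-0| = 3
Tile 5: at (2,0), goal (1,1), distance |2-1|+|0-1| = 2
Tile 3: at (2,2), goal (0,2), distance |2-0|+|2-2| = 2
Sum: 1 + 2 + 1 + 1 + 1 + 3 + 2 + 2 = 13

Answer: 13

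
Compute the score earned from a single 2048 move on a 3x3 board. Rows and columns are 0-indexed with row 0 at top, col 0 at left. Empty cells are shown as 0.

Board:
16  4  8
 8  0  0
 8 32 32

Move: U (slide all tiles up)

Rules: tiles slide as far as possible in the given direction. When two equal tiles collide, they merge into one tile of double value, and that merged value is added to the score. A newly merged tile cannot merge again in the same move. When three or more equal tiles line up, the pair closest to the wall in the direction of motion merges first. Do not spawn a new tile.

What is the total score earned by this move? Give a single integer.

Slide up:
col 0: [16, 8, 8] -> [16, 16, 0]  score +16 (running 16)
col 1: [4, 0, 32] -> [4, 32, 0]  score +0 (running 16)
col 2: [8, 0, 32] -> [8, 32, 0]  score +0 (running 16)
Board after move:
16  4  8
16 32 32
 0  0  0

Answer: 16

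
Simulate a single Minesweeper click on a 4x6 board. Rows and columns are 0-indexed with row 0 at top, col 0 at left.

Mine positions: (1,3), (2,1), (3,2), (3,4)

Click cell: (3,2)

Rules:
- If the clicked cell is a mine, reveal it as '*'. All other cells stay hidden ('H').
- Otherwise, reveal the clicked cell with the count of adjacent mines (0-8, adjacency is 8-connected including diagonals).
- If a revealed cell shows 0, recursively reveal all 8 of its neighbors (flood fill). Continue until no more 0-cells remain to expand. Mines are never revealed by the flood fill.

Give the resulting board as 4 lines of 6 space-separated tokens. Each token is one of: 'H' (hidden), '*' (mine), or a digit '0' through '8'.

H H H H H H
H H H H H H
H H H H H H
H H * H H H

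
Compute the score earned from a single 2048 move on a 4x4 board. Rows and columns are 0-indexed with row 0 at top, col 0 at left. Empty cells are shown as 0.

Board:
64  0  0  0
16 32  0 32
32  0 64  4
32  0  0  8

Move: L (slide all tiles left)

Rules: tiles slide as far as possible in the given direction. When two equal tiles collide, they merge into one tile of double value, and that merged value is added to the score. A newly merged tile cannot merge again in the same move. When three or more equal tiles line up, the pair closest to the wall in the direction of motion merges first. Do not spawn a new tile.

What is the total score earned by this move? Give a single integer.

Slide left:
row 0: [64, 0, 0, 0] -> [64, 0, 0, 0]  score +0 (running 0)
row 1: [16, 32, 0, 32] -> [16, 64, 0, 0]  score +64 (running 64)
row 2: [32, 0, 64, 4] -> [32, 64, 4, 0]  score +0 (running 64)
row 3: [32, 0, 0, 8] -> [32, 8, 0, 0]  score +0 (running 64)
Board after move:
64  0  0  0
16 64  0  0
32 64  4  0
32  8  0  0

Answer: 64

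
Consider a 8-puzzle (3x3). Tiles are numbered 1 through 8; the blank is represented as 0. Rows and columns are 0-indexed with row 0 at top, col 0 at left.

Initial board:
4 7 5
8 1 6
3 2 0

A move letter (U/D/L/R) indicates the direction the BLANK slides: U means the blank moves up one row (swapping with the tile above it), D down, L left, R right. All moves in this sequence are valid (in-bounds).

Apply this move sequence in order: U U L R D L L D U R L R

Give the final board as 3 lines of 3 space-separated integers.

Answer: 4 7 5
8 0 1
3 2 6

Derivation:
After move 1 (U):
4 7 5
8 1 0
3 2 6

After move 2 (U):
4 7 0
8 1 5
3 2 6

After move 3 (L):
4 0 7
8 1 5
3 2 6

After move 4 (R):
4 7 0
8 1 5
3 2 6

After move 5 (D):
4 7 5
8 1 0
3 2 6

After move 6 (L):
4 7 5
8 0 1
3 2 6

After move 7 (L):
4 7 5
0 8 1
3 2 6

After move 8 (D):
4 7 5
3 8 1
0 2 6

After move 9 (U):
4 7 5
0 8 1
3 2 6

After move 10 (R):
4 7 5
8 0 1
3 2 6

After move 11 (L):
4 7 5
0 8 1
3 2 6

After move 12 (R):
4 7 5
8 0 1
3 2 6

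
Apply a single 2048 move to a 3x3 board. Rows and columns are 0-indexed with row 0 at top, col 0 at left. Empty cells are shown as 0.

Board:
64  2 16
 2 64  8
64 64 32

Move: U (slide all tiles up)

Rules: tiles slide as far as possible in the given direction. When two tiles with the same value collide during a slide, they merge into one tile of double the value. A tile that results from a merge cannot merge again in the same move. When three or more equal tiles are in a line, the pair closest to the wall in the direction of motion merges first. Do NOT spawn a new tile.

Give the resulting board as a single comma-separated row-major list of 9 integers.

Answer: 64, 2, 16, 2, 128, 8, 64, 0, 32

Derivation:
Slide up:
col 0: [64, 2, 64] -> [64, 2, 64]
col 1: [2, 64, 64] -> [2, 128, 0]
col 2: [16, 8, 32] -> [16, 8, 32]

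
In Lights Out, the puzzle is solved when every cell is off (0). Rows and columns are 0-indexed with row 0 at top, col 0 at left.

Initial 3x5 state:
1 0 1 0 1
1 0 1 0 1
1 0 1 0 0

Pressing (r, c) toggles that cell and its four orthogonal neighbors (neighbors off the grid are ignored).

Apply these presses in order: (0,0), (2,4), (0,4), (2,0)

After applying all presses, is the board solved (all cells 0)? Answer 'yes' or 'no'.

Answer: no

Derivation:
After press 1 at (0,0):
0 1 1 0 1
0 0 1 0 1
1 0 1 0 0

After press 2 at (2,4):
0 1 1 0 1
0 0 1 0 0
1 0 1 1 1

After press 3 at (0,4):
0 1 1 1 0
0 0 1 0 1
1 0 1 1 1

After press 4 at (2,0):
0 1 1 1 0
1 0 1 0 1
0 1 1 1 1

Lights still on: 10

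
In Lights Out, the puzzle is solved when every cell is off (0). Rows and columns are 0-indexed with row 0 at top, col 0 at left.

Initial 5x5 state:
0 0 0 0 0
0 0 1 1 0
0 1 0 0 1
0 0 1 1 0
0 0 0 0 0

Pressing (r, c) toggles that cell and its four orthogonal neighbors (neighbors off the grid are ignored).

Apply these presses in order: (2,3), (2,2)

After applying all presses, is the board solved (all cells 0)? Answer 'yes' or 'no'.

After press 1 at (2,3):
0 0 0 0 0
0 0 1 0 0
0 1 1 1 0
0 0 1 0 0
0 0 0 0 0

After press 2 at (2,2):
0 0 0 0 0
0 0 0 0 0
0 0 0 0 0
0 0 0 0 0
0 0 0 0 0

Lights still on: 0

Answer: yes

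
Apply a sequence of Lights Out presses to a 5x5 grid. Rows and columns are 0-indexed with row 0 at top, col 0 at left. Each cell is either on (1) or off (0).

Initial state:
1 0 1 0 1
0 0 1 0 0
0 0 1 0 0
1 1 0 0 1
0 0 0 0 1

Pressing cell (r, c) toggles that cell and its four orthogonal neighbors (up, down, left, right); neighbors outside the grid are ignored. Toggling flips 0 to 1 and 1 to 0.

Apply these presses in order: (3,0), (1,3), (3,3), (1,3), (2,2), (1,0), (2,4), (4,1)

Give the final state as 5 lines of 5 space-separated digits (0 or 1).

After press 1 at (3,0):
1 0 1 0 1
0 0 1 0 0
1 0 1 0 0
0 0 0 0 1
1 0 0 0 1

After press 2 at (1,3):
1 0 1 1 1
0 0 0 1 1
1 0 1 1 0
0 0 0 0 1
1 0 0 0 1

After press 3 at (3,3):
1 0 1 1 1
0 0 0 1 1
1 0 1 0 0
0 0 1 1 0
1 0 0 1 1

After press 4 at (1,3):
1 0 1 0 1
0 0 1 0 0
1 0 1 1 0
0 0 1 1 0
1 0 0 1 1

After press 5 at (2,2):
1 0 1 0 1
0 0 0 0 0
1 1 0 0 0
0 0 0 1 0
1 0 0 1 1

After press 6 at (1,0):
0 0 1 0 1
1 1 0 0 0
0 1 0 0 0
0 0 0 1 0
1 0 0 1 1

After press 7 at (2,4):
0 0 1 0 1
1 1 0 0 1
0 1 0 1 1
0 0 0 1 1
1 0 0 1 1

After press 8 at (4,1):
0 0 1 0 1
1 1 0 0 1
0 1 0 1 1
0 1 0 1 1
0 1 1 1 1

Answer: 0 0 1 0 1
1 1 0 0 1
0 1 0 1 1
0 1 0 1 1
0 1 1 1 1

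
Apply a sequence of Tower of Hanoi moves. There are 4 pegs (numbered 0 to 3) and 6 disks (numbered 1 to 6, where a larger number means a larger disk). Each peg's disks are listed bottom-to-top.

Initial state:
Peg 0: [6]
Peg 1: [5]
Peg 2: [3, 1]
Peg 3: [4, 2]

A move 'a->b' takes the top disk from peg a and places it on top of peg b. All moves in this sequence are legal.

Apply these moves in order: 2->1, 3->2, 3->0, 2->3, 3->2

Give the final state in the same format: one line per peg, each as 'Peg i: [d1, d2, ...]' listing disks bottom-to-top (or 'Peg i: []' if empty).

After move 1 (2->1):
Peg 0: [6]
Peg 1: [5, 1]
Peg 2: [3]
Peg 3: [4, 2]

After move 2 (3->2):
Peg 0: [6]
Peg 1: [5, 1]
Peg 2: [3, 2]
Peg 3: [4]

After move 3 (3->0):
Peg 0: [6, 4]
Peg 1: [5, 1]
Peg 2: [3, 2]
Peg 3: []

After move 4 (2->3):
Peg 0: [6, 4]
Peg 1: [5, 1]
Peg 2: [3]
Peg 3: [2]

After move 5 (3->2):
Peg 0: [6, 4]
Peg 1: [5, 1]
Peg 2: [3, 2]
Peg 3: []

Answer: Peg 0: [6, 4]
Peg 1: [5, 1]
Peg 2: [3, 2]
Peg 3: []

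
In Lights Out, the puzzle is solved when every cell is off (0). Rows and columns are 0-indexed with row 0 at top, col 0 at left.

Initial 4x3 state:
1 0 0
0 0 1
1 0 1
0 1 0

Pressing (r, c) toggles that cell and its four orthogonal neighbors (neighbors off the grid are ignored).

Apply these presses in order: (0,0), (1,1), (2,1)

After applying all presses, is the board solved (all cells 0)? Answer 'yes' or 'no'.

Answer: yes

Derivation:
After press 1 at (0,0):
0 1 0
1 0 1
1 0 1
0 1 0

After press 2 at (1,1):
0 0 0
0 1 0
1 1 1
0 1 0

After press 3 at (2,1):
0 0 0
0 0 0
0 0 0
0 0 0

Lights still on: 0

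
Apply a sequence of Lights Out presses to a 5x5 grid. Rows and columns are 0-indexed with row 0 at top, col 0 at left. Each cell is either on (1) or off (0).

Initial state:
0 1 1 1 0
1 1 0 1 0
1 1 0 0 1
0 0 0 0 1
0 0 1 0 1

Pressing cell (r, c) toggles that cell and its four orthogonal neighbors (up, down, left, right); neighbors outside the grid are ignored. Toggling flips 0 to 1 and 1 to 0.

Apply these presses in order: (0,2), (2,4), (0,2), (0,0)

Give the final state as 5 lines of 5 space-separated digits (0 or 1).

After press 1 at (0,2):
0 0 0 0 0
1 1 1 1 0
1 1 0 0 1
0 0 0 0 1
0 0 1 0 1

After press 2 at (2,4):
0 0 0 0 0
1 1 1 1 1
1 1 0 1 0
0 0 0 0 0
0 0 1 0 1

After press 3 at (0,2):
0 1 1 1 0
1 1 0 1 1
1 1 0 1 0
0 0 0 0 0
0 0 1 0 1

After press 4 at (0,0):
1 0 1 1 0
0 1 0 1 1
1 1 0 1 0
0 0 0 0 0
0 0 1 0 1

Answer: 1 0 1 1 0
0 1 0 1 1
1 1 0 1 0
0 0 0 0 0
0 0 1 0 1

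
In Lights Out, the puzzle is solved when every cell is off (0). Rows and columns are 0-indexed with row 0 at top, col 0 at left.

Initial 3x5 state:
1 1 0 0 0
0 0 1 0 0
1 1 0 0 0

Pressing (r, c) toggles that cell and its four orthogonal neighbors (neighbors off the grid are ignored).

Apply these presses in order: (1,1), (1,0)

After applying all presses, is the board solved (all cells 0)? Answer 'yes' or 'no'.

After press 1 at (1,1):
1 0 0 0 0
1 1 0 0 0
1 0 0 0 0

After press 2 at (1,0):
0 0 0 0 0
0 0 0 0 0
0 0 0 0 0

Lights still on: 0

Answer: yes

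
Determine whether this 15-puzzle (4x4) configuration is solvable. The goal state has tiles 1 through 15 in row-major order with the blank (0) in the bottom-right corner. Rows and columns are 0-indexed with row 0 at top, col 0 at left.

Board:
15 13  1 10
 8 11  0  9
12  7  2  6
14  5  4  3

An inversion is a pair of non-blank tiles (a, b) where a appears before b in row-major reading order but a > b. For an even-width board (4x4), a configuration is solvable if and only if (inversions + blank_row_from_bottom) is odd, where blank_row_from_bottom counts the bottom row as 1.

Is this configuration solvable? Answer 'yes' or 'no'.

Inversions: 73
Blank is in row 1 (0-indexed from top), which is row 3 counting from the bottom (bottom = 1).
73 + 3 = 76, which is even, so the puzzle is not solvable.

Answer: no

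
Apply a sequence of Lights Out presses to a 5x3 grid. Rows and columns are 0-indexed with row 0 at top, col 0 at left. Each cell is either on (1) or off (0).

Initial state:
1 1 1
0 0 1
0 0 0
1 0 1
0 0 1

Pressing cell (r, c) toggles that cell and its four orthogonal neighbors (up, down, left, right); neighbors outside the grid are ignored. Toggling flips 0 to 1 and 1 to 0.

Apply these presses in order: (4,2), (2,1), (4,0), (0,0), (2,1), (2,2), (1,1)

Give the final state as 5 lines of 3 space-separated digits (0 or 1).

After press 1 at (4,2):
1 1 1
0 0 1
0 0 0
1 0 0
0 1 0

After press 2 at (2,1):
1 1 1
0 1 1
1 1 1
1 1 0
0 1 0

After press 3 at (4,0):
1 1 1
0 1 1
1 1 1
0 1 0
1 0 0

After press 4 at (0,0):
0 0 1
1 1 1
1 1 1
0 1 0
1 0 0

After press 5 at (2,1):
0 0 1
1 0 1
0 0 0
0 0 0
1 0 0

After press 6 at (2,2):
0 0 1
1 0 0
0 1 1
0 0 1
1 0 0

After press 7 at (1,1):
0 1 1
0 1 1
0 0 1
0 0 1
1 0 0

Answer: 0 1 1
0 1 1
0 0 1
0 0 1
1 0 0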